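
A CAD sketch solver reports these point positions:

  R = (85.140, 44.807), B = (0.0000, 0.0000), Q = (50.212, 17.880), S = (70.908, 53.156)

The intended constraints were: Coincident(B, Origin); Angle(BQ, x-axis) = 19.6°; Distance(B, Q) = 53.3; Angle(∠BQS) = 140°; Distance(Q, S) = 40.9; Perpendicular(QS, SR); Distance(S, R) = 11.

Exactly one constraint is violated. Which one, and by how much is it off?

Distance(S, R) = 11 — off by 5.50.

B = (0.00, 0.00) ✓; BQ at 19.60° ✓; |BQ| = 53.30 ✓; ∠BQS = 140.0° ✓; |QS| = 40.90 ✓; ∠(QS, SR) = 90.00° ✓; |SR| = 16.50 ✗.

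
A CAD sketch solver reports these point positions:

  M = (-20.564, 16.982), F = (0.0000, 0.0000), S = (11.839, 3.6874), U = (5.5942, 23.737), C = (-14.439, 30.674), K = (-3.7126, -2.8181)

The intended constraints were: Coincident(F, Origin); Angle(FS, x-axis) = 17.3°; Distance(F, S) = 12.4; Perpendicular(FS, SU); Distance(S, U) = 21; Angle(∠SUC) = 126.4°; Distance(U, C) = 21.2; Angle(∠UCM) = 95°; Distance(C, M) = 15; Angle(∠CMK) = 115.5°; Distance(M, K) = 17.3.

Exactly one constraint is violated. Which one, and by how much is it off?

Distance(M, K) = 17.3 — off by 8.70.

F = (0.00, 0.00) ✓; FS at 17.30° ✓; |FS| = 12.40 ✓; ∠(FS, SU) = 90.00° ✓; |SU| = 21.00 ✓; ∠SUC = 126.4° ✓; |UC| = 21.20 ✓; ∠UCM = 95.00° ✓; |CM| = 15.00 ✓; ∠CMK = 115.5° ✓; |MK| = 26.00 ✗.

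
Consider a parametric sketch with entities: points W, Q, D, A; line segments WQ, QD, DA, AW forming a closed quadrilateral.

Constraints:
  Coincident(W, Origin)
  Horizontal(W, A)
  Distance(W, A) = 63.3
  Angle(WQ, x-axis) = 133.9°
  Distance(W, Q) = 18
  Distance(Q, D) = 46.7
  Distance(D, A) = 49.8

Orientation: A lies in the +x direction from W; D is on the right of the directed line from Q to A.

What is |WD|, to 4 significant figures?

28.72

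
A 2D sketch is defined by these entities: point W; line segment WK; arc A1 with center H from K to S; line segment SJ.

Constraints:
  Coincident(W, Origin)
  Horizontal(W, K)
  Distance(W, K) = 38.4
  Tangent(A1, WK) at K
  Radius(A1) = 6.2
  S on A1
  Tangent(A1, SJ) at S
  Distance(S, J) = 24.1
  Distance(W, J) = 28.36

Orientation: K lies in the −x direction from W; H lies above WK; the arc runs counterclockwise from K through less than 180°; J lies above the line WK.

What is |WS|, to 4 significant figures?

33.60

W is at the origin; WK is horizontal with |WK| = 38.4 and K on the −x side, so K = (-38.40, 0.000). Tangency of A1 to WK means the radius HK is perpendicular to WK, so H = K + (0, 6.2) = (-38.40, 6.200). Since HS ⟂ SJ (tangency), |HJ| = √(6.2² + 24.1²) = 24.88 regardless of where S sits on A1. So J lies on both circle(W, 28.36) and circle(H, 24.88); the above-WK intersection is J = (-18.66, 21.35). S is the foot of the tangent from J: S = (-33.52, 2.378).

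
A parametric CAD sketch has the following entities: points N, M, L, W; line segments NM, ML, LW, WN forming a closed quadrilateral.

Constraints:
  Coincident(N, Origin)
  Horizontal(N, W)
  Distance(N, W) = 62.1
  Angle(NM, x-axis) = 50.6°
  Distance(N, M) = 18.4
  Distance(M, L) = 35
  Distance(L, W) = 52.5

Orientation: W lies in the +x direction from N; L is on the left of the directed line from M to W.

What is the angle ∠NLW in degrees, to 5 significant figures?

71.826°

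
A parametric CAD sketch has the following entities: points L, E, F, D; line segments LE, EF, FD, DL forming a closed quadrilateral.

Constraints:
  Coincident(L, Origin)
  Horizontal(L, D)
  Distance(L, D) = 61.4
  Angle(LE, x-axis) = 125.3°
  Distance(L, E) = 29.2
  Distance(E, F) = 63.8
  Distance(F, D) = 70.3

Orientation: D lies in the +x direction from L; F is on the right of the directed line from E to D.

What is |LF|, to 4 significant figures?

37.23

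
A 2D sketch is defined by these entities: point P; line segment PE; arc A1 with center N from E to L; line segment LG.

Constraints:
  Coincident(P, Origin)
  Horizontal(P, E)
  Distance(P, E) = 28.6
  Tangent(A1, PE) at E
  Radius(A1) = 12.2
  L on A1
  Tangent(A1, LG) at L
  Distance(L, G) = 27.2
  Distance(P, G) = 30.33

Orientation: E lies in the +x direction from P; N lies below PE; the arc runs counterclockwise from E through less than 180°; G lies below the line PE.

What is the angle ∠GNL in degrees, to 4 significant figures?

65.84°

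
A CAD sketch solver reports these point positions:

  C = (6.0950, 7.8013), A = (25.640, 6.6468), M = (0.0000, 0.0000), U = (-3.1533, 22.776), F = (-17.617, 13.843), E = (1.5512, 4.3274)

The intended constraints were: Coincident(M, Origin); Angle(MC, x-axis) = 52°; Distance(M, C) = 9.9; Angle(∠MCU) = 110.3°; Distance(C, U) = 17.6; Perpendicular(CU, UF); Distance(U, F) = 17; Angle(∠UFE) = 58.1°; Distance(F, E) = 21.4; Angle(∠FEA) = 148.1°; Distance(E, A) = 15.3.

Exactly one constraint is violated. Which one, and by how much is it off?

Distance(E, A) = 15.3 — off by 8.90.

M = (0.00, 0.00) ✓; MC at 52.00° ✓; |MC| = 9.900 ✓; ∠MCU = 110.3° ✓; |CU| = 17.60 ✓; ∠(CU, UF) = 90.00° ✓; |UF| = 17.00 ✓; ∠UFE = 58.10° ✓; |FE| = 21.40 ✓; ∠FEA = 148.1° ✓; |EA| = 24.20 ✗.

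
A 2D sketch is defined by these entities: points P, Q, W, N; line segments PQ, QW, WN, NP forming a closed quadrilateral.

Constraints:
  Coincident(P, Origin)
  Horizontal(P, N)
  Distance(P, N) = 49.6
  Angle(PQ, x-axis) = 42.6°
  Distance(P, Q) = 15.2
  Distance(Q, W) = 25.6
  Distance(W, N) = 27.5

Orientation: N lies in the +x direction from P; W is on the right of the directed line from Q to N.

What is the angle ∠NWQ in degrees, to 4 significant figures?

96.92°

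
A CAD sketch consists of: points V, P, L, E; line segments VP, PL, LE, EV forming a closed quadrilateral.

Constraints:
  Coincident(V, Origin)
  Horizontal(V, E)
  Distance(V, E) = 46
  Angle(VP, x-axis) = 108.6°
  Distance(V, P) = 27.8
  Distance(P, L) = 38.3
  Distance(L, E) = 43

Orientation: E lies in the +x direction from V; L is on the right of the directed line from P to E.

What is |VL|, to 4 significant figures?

10.52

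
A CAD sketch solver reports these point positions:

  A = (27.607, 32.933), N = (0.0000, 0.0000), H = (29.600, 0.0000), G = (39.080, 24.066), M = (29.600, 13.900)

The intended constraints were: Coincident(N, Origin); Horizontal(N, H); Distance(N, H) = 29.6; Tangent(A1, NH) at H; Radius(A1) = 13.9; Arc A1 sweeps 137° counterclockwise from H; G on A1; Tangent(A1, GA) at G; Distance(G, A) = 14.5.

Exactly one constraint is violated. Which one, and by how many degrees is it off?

Tangent(A1, GA) at G — off by 5.30°.

N = (0.00, 0.00) ✓; N.y = 0.00, H.y = 0.00 ✓; |NH| = 29.60 ✓; ∠(MH, HN) = 90.00° ✓; |MH| = 13.90 ✓; bearing(M→G) − bearing(M→H) = 137.0° ✓; |MG| = 13.90 ✓; ∠(MG, GA) = 84.70° ✗; |GA| = 14.50 ✓.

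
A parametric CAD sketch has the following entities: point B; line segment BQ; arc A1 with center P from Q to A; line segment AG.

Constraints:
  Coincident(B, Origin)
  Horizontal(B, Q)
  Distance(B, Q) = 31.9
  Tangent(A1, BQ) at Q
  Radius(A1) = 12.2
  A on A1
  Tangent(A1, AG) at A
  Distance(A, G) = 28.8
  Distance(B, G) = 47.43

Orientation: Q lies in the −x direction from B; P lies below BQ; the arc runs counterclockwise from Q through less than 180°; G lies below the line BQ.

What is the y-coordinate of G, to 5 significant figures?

-41.927

Checks: ∠(PQ, QB) = 90.00° ✓; |PQ| = 12.20 ✓; |PA| = 12.20 ✓; ∠(PA, AG) = 90.00° ✓; |AG| = 28.80 ✓; |BG| = 47.43 ✓.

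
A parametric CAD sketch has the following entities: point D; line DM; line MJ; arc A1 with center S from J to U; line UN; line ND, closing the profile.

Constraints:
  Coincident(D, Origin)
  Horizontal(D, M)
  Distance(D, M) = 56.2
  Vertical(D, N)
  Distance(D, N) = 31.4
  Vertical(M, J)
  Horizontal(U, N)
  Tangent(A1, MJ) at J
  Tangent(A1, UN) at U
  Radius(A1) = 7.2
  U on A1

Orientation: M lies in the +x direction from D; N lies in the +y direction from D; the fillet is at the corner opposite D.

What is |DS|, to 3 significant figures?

54.7

D is at the origin; DM is horizontal with |DM| = 56.2 and M on the +x side, so M = (56.2, 0.00). DN is vertical with |DN| = 31.4 and N on the +y side, so N = (0.00, 31.4). The virtual corner opposite D is at (56.2, 31.4). A1 meets MJ tangentially, so SJ is at right angles to MJ and the tangent condition forces SU to be normal to UN, with radius 7.2, so the center S sits 7.2 in from both sides at S = (49.0, 24.2). Then |DS| = |S − D| = 54.7.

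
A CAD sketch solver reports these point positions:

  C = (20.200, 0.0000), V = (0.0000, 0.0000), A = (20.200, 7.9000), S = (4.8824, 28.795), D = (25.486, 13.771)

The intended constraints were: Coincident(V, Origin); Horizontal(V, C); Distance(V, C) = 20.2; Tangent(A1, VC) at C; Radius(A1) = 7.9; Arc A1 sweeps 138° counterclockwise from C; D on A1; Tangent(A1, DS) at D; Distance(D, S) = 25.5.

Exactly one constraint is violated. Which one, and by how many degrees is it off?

Tangent(A1, DS) at D — off by 5.90°.

V = (0.00, 0.00) ✓; V.y = 0.00, C.y = 0.00 ✓; |VC| = 20.20 ✓; ∠(AC, CV) = 90.00° ✓; |AC| = 7.900 ✓; bearing(A→D) − bearing(A→C) = 138.0° ✓; |AD| = 7.900 ✓; ∠(AD, DS) = 84.10° ✗; |DS| = 25.50 ✓.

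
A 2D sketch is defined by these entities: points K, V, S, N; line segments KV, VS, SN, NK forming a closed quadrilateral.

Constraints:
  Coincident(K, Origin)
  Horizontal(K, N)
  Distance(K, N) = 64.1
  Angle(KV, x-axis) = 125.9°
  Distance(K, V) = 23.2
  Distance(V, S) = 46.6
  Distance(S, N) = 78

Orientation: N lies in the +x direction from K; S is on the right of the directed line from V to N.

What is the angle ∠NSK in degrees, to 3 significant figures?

51.5°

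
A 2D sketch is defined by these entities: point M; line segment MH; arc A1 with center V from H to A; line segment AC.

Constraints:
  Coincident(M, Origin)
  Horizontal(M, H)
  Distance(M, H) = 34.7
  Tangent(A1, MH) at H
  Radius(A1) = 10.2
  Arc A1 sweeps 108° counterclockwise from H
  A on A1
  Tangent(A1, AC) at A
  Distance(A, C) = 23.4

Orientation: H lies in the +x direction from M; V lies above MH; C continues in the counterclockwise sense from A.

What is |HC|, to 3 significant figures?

35.7

M is at the origin; M and H share the same y with |MH| = 34.7 and H on the +x side, so H = (34.7, 0.00). Tangency of A1 to MH means the radius VH is perpendicular to MH, so V = H + (0, 10.2) = (34.7, 10.2). On A1, H sits at bearing -90° from V; a 108° counterclockwise sweep puts A at bearing 18°, so A = V + 10.2·(cos 18°, sin 18°) = (44.4, 13.4). Since A1 is tangent to AC there, VA ⟂ AC, so AC runs along (−sin 18°, cos 18°); with |AC| = 23.4, C = (37.2, 35.6). Then |HC| = |C − H| = 35.7.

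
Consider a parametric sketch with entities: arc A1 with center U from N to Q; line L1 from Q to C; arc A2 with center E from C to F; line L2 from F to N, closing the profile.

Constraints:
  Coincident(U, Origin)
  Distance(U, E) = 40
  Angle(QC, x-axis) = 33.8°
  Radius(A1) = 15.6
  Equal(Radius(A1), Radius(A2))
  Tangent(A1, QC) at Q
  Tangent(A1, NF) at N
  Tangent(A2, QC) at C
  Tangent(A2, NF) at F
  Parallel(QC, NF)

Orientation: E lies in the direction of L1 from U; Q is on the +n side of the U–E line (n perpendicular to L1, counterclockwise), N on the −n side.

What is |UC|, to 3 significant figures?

42.9

The slot axis is L1's direction at 33.8°, so u = (cos 33.8°, sin 33.8°) = (0.831, 0.556) and n = (−sin 33.8°, cos 33.8°) = (-0.556, 0.831). U is at the origin and E lies 40.0 along u from U, so E = 40.0·u = (33.2, 22.3). Tangency of A1 to both parallel lines with radius 15.6 puts Q and N at U ± 15.6·n: Q = (-8.68, 13.0), N = (8.68, -13.0). Equal radii place C and F the same way about E: C = E + 15.6·n = (24.6, 35.2), F = E − 15.6·n = (41.9, 9.29). Then |UC| = |C − U| = 42.9.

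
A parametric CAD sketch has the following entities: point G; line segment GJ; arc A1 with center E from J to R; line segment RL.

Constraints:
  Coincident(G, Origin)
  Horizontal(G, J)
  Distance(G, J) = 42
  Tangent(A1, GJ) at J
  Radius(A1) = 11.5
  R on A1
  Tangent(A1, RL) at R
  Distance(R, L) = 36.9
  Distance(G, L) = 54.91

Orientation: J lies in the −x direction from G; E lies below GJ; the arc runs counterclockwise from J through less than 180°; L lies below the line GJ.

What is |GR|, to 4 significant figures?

54.27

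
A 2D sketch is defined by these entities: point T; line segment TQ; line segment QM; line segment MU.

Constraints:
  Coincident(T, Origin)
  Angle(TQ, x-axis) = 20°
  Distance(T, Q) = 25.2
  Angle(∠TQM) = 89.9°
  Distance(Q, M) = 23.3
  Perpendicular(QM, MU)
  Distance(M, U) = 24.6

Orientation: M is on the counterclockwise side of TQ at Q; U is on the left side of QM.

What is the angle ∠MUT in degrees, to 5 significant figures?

91.478°

∠TQM = 89.9°, so QM runs at 20.0° + (180° − 89.9°) = 110.10° from the x-axis; with |QM| = 23.3, M = Q + 23.3·(cos 110.10°, sin 110.10°) = (15.673, 30.500). QM ⟂ MU; with |MU| = 24.6 on the left of QM, U = M + 24.6·(-0.93909, -0.34366) = (-7.4287, 22.046). Then cos ∠MUT = UM·UT / (|UM||UT|), giving 91.478°.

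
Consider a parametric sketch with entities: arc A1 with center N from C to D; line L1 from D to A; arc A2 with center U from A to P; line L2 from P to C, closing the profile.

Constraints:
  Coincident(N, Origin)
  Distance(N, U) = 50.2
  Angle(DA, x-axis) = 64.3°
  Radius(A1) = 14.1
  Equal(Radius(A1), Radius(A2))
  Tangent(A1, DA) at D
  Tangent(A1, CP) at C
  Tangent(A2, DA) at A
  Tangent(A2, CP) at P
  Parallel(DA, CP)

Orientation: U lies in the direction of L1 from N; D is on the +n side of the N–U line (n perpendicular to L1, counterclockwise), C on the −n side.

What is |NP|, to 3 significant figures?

52.1

Tangency of A1 to both parallel lines with radius 14.1 puts D and C at N ± 14.1·n: D = (-12.7, 6.11), C = (12.7, -6.11). Equal radii place A and P the same way about U: A = U + 14.1·n = (9.06, 51.3), P = U − 14.1·n = (34.5, 39.1). Then |NP| = |P − N| = 52.1.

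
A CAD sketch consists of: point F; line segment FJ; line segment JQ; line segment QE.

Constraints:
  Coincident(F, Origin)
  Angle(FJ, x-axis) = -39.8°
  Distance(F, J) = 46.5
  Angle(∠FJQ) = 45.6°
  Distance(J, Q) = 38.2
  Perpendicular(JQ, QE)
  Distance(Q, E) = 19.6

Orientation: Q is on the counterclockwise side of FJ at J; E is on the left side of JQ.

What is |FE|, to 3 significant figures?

14.8

∠FJQ = 45.6°, so JQ runs at -39.8° + (180° − 45.6°) = 94.6° from the x-axis; with |JQ| = 38.2, Q = J + 38.2·(cos 94.6°, sin 94.6°) = (32.7, 8.31). The perpendicularity gives QE at right angles to JQ; with |QE| = 19.6 on the left of JQ, E = Q + 19.6·(-0.997, -0.0802) = (13.1, 6.74). Then |FE| = |E − F| = 14.8.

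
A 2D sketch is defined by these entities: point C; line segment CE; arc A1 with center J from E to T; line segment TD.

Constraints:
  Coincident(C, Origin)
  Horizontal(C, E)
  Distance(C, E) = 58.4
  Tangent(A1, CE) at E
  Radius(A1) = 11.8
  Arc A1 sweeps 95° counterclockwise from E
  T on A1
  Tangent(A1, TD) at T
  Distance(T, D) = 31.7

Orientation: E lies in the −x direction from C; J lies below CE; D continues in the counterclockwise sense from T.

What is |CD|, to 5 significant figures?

80.708

C is at the origin; C and E share the same y with |CE| = 58.4 and E on the −x side, so E = (-58.400, 0.0000). Tangency of A1 to CE means the radius JE is perpendicular to CE, so J = E + (0, -11.8) = (-58.400, -11.800). On A1, E sits at bearing 90° from J; a 95° counterclockwise sweep puts T at bearing 185°, so T = J + 11.8·(cos 185°, sin 185°) = (-70.155, -12.828). Tangency of A1 to TD means the radius JT is perpendicular to TD, so TD runs along (−sin 185°, cos 185°); with |TD| = 31.7, D = (-67.392, -44.408). Then |CD| = |D − C| = 80.708.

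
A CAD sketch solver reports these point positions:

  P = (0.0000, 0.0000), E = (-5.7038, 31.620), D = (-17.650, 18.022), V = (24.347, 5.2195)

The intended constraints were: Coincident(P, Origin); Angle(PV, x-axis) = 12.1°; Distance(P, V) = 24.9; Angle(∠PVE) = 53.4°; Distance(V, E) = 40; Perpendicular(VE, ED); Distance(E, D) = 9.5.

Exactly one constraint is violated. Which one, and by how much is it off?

Distance(E, D) = 9.5 — off by 8.60.

P = (0.00, 0.00) ✓; PV at 12.10° ✓; |PV| = 24.90 ✓; ∠PVE = 53.40° ✓; |VE| = 40.00 ✓; ∠(VE, ED) = 90.00° ✓; |ED| = 18.10 ✗.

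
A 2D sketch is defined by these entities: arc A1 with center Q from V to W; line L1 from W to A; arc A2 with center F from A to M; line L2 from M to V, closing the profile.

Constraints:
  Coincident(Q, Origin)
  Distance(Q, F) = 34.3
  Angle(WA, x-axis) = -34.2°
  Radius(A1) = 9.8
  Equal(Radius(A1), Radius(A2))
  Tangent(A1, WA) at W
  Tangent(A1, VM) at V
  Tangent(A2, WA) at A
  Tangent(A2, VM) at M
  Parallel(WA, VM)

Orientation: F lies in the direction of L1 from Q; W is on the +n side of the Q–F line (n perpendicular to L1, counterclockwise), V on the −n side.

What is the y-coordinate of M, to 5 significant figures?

-27.385

The slot axis is L1's direction at -34.2°, so u = (cos -34.2°, sin -34.2°) = (0.82708, -0.56208) and n = (−sin -34.2°, cos -34.2°) = (0.56208, 0.82708). Q is at the origin and F lies 34.3 along u from Q, so F = 34.3·u = (28.369, -19.279). Tangency of A1 to both parallel lines with radius 9.8 puts W and V at Q ± 9.8·n: W = (5.5084, 8.1054), V = (-5.5084, -8.1054). Equal radii place A and M the same way about F: A = F + 9.8·n = (33.877, -11.174), M = F − 9.8·n = (22.860, -27.385). So M.y = -27.385.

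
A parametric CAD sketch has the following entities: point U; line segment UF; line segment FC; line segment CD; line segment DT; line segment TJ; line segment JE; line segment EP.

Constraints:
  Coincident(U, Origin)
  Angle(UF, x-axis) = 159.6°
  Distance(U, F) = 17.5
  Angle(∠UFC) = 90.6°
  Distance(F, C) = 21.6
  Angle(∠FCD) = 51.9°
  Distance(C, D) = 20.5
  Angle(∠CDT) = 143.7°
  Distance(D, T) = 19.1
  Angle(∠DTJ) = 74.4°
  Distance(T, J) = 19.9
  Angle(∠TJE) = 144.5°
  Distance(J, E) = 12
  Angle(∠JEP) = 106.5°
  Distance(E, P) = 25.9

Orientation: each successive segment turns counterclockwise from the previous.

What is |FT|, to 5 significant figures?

23.272

U is at the origin; UF runs at 159.6° with length 17.5, so F = (-16.402, 6.1000). ∠UFC = 90.6° gives FC at -111.00° from the x-axis; with |FC| = 21.6, C = (-24.143, -14.065). ∠FCD = 51.9° gives CD at 17.100° from the x-axis; with |CD| = 20.5, D = (-4.5494, -8.0375). ∠CDT = 143.7° gives DT at 53.400° from the x-axis; with |DT| = 19.1, T = (6.8385, 7.2963). Then |FT| = |T − F| = 23.272.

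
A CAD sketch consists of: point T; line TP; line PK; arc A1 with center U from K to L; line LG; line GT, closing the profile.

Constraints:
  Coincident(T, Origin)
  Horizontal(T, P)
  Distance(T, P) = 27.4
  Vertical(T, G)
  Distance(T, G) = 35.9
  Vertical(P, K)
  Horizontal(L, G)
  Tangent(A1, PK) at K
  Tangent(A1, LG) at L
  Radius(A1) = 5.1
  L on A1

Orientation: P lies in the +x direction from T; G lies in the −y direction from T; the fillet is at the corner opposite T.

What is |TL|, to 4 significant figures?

42.26

T is at the origin; TP is horizontal with |TP| = 27.4 and P on the +x side, so P = (27.40, 0.000). T and G share the same x with |TG| = 35.9 and G on the −y side, so G = (0.000, -35.90). The virtual corner opposite T is at (27.40, -35.90). Tangency of A1 to PK means the radius UK is perpendicular to PK and A1 meets LG tangentially, so UL is at right angles to LG, with radius 5.1, so the center U sits 5.1 in from both sides at U = (22.30, -30.80). That places the tangent points at K = (27.40, -30.80) on PK and L = (22.30, -35.90) on LG. Then |TL| = |L − T| = 42.26.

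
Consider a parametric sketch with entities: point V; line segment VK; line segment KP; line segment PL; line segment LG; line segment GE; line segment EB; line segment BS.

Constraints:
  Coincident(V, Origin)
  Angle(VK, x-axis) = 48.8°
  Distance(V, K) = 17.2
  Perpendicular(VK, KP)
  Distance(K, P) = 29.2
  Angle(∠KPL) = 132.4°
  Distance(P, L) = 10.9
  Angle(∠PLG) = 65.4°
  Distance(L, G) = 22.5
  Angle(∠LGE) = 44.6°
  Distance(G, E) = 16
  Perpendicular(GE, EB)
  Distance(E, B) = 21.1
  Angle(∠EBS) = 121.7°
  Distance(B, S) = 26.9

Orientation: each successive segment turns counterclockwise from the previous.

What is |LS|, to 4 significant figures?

30.04

V is at the origin; VK runs at 48.8° with length 17.2, so K = (11.33, 12.94). The perpendicularity gives KP at right angles to VK, so KP runs at 138.8°; with |KP| = 29.2, P = (-10.64, 32.18). ∠KPL = 132.4° gives PL at -173.6° from the x-axis; with |PL| = 10.9, L = (-21.47, 30.96). ∠PLG = 65.4° gives LG at -59.00° from the x-axis; with |LG| = 22.5, G = (-9.885, 11.67). ∠LGE = 44.6° gives GE at 76.40° from the x-axis; with |GE| = 16.0, E = (-6.122, 27.23). The perpendicularity gives EB at right angles to GE, so EB runs at 166.4°; with |EB| = 21.1, B = (-26.63, 32.19). ∠EBS = 121.7° gives BS at -135.3° from the x-axis; with |BS| = 26.9, S = (-45.75, 13.27). Then |LS| = |S − L| = 30.04.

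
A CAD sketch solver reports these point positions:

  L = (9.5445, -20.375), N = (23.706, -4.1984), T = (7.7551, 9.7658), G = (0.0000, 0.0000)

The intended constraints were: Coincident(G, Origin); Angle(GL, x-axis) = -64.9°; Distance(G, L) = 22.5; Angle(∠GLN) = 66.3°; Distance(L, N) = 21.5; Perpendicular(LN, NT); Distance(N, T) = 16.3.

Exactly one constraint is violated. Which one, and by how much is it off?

Distance(N, T) = 16.3 — off by 4.90.

G = (0.00, 0.00) ✓; GL at -64.90° ✓; |GL| = 22.50 ✓; ∠GLN = 66.30° ✓; |LN| = 21.50 ✓; ∠(LN, NT) = 90.00° ✓; |NT| = 21.20 ✗.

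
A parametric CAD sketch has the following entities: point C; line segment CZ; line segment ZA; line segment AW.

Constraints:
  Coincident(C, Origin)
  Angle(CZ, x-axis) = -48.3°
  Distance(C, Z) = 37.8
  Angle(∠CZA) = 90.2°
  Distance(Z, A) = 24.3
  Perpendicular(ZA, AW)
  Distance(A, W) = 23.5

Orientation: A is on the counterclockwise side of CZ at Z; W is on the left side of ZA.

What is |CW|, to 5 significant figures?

28.309

C is at the origin; CZ runs at -48.3° with length 37.8, so Z = 37.8·(cos -48.3°, sin -48.3°) = (25.146, -28.223). ∠CZA = 90.2°, so ZA runs at -48.3° + (180° − 90.2°) = 41.500° from the x-axis; with |ZA| = 24.3, A = Z + 24.3·(cos 41.500°, sin 41.500°) = (43.345, -12.121). ZA is perpendicular to AW; with |AW| = 23.5 on the left of ZA, W = A + 23.5·(-0.66262, 0.74896) = (27.774, 5.4792). Then |CW| = |W − C| = 28.309.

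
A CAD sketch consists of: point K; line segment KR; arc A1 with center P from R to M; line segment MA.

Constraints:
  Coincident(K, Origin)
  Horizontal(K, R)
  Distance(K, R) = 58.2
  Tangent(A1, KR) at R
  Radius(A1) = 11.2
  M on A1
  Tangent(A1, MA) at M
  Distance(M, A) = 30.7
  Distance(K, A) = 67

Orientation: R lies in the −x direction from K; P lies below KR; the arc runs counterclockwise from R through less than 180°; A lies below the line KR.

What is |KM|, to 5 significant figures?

69.816

Checks: ∠(PR, RK) = 90.00° ✓; |PR| = 11.20 ✓; |PM| = 11.20 ✓; ∠(PM, MA) = 90.00° ✓; |MA| = 30.70 ✓; |KA| = 67.00 ✓.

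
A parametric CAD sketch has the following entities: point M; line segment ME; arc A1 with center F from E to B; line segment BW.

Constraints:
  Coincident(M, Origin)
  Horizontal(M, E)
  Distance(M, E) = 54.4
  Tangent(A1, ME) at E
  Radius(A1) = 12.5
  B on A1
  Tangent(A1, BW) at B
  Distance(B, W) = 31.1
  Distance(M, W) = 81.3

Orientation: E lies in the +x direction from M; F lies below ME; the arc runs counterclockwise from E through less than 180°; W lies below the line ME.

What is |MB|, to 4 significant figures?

50.99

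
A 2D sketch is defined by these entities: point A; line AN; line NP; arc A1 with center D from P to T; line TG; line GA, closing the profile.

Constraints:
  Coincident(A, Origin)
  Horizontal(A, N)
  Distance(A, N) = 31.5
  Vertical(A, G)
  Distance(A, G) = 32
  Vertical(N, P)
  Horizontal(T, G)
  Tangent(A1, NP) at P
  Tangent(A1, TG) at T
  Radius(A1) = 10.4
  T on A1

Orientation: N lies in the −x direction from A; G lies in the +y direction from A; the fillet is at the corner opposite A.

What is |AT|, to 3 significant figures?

38.3

A is at the origin; A and N share the same y with |AN| = 31.5 and N on the −x side, so N = (-31.5, 0.00). A and G share the same x with |AG| = 32.0 and G on the +y side, so G = (0.00, 32.0). The virtual corner opposite A is at (-31.5, 32.0). The tangent condition forces DP to be normal to NP and tangency of A1 to TG means the radius DT is perpendicular to TG, with radius 10.4, so the center D sits 10.4 in from both sides at D = (-21.1, 21.6). That places the tangent points at P = (-31.5, 21.6) on NP and T = (-21.1, 32.0) on TG. Then |AT| = |T − A| = 38.3.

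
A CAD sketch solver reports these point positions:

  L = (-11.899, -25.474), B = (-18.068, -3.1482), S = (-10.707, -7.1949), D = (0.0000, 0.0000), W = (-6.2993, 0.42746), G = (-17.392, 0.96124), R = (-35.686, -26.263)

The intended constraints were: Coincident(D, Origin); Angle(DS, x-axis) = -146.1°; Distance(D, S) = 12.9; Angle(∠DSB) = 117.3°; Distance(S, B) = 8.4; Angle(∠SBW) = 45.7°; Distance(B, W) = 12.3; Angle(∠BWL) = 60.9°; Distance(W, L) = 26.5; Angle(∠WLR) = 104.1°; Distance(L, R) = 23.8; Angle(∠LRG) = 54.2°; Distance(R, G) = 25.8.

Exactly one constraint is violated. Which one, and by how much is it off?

Distance(R, G) = 25.8 — off by 7.00.

D = (0.00, 0.00) ✓; DS at -146.1° ✓; |DS| = 12.90 ✓; ∠DSB = 117.3° ✓; |SB| = 8.400 ✓; ∠SBW = 45.70° ✓; |BW| = 12.30 ✓; ∠BWL = 60.90° ✓; |WL| = 26.50 ✓; ∠WLR = 104.1° ✓; |LR| = 23.80 ✓; ∠LRG = 54.20° ✓; |RG| = 32.80 ✗.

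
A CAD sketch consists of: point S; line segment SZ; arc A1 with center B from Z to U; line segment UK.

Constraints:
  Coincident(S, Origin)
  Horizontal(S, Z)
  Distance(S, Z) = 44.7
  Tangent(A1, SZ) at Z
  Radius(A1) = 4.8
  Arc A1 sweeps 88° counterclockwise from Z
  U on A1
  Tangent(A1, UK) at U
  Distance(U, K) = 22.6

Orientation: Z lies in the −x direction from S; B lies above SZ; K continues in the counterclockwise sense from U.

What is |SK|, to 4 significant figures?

47.65

On A1, Z sits at bearing -90° from B; an 88° counterclockwise sweep puts U at bearing -2°, so U = B + 4.8·(cos -2°, sin -2°) = (-39.90, 4.632). A1 meets UK tangentially, so BU is at right angles to UK, so UK runs along (−sin -2°, cos -2°); with |UK| = 22.6, K = (-39.11, 27.22). Then |SK| = |K − S| = 47.65.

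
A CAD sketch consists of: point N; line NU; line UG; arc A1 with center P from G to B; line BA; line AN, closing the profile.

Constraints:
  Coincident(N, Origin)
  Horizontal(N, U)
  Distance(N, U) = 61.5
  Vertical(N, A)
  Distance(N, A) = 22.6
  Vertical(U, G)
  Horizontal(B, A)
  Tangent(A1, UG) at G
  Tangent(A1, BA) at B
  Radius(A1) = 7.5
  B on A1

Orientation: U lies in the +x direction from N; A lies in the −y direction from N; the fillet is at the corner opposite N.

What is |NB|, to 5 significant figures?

58.539

N is at the origin; N and U share the same y with |NU| = 61.5 and U on the +x side, so U = (61.500, 0.0000). NA is vertical with |NA| = 22.6 and A on the −y side, so A = (0.0000, -22.600). The virtual corner opposite N is at (61.500, -22.600). Tangency of A1 to UG means the radius PG is perpendicular to UG and the tangent condition forces PB to be normal to BA, with radius 7.5, so the center P sits 7.5 in from both sides at P = (54.000, -15.100). That places the tangent points at G = (61.500, -15.100) on UG and B = (54.000, -22.600) on BA. Then |NB| = |B − N| = 58.539.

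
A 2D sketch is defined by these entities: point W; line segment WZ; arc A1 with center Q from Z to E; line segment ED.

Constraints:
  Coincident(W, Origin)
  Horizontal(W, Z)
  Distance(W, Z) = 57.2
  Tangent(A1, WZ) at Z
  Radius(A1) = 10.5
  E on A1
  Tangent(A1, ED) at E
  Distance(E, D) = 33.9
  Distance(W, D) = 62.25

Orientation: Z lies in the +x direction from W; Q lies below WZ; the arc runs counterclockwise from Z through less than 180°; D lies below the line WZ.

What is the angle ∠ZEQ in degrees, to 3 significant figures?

46.9°

W is at the origin; W and Z share the same y with |WZ| = 57.2 and Z on the +x side, so Z = (57.2, 0.00). A1 meets WZ tangentially, so QZ is at right angles to WZ, so Q = Z + (0, -10.5) = (57.2, -10.5). Since QE ⟂ ED (tangency), |QD| = √(10.5² + 33.9²) = 35.5 regardless of where E sits on A1. So D lies on both circle(W, 62.25) and circle(Q, 35.5); the below-WZ intersection is D = (44.4, -43.6). E is the foot of the tangent from D: E = (46.7, -9.79).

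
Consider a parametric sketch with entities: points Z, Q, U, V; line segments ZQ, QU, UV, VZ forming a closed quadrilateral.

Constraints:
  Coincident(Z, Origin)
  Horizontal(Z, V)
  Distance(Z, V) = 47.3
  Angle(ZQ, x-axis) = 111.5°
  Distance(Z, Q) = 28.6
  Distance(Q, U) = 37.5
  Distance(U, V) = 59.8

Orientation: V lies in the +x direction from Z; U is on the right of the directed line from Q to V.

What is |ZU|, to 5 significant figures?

15.830

Checks: |QU| = 37.50 ✓; |UV| = 59.80 ✓.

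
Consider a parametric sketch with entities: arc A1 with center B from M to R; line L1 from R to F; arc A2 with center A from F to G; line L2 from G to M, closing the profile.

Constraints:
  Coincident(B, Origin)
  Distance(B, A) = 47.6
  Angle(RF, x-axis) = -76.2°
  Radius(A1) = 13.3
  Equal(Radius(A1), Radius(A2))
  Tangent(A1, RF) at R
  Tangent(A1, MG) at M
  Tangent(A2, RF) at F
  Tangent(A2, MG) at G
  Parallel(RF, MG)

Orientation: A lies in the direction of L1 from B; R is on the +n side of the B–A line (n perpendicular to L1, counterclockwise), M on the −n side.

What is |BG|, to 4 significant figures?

49.42

Tangency of A1 to both parallel lines with radius 13.3 puts R and M at B ± 13.3·n: R = (12.92, 3.172), M = (-12.92, -3.172). Equal radii place F and G the same way about A: F = A + 13.3·n = (24.27, -43.05), G = A − 13.3·n = (-1.562, -49.40). Then |BG| = |G − B| = 49.42.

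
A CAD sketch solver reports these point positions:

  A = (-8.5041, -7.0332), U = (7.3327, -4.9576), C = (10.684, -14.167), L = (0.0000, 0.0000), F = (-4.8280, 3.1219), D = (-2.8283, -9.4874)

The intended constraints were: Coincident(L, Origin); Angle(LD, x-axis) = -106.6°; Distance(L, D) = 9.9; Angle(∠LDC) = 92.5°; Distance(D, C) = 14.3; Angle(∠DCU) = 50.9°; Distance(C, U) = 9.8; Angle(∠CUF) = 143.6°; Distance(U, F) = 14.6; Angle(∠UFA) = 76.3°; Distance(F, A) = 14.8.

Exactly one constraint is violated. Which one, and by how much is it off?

Distance(F, A) = 14.8 — off by 4.00.

L = (0.00, 0.00) ✓; LD at -106.6° ✓; |LD| = 9.900 ✓; ∠LDC = 92.50° ✓; |DC| = 14.30 ✓; ∠DCU = 50.90° ✓; |CU| = 9.800 ✓; ∠CUF = 143.6° ✓; |UF| = 14.60 ✓; ∠UFA = 76.30° ✓; |FA| = 10.80 ✗.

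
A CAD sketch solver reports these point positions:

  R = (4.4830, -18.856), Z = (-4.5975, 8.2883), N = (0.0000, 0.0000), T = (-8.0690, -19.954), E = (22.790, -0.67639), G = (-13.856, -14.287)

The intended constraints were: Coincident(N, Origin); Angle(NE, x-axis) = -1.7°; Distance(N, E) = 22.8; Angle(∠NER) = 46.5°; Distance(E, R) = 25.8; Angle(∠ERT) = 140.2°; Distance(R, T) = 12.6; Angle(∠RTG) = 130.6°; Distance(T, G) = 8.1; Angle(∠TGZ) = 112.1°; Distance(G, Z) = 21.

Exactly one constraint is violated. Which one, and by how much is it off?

Distance(G, Z) = 21 — off by 3.40.

N = (0.00, 0.00) ✓; NE at -1.700° ✓; |NE| = 22.80 ✓; ∠NER = 46.50° ✓; |ER| = 25.80 ✓; ∠ERT = 140.2° ✓; |RT| = 12.60 ✓; ∠RTG = 130.6° ✓; |TG| = 8.100 ✓; ∠TGZ = 112.1° ✓; |GZ| = 24.40 ✗.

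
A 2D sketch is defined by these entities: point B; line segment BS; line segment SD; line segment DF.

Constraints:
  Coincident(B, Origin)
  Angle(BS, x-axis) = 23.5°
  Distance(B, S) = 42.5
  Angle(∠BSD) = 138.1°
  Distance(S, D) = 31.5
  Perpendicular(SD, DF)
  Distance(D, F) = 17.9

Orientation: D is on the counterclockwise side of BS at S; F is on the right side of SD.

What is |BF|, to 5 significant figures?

78.281

∠BSD = 138.1°, so SD runs at 23.5° + (180° − 138.1°) = 65.400° from the x-axis; with |SD| = 31.5, D = S + 31.5·(cos 65.400°, sin 65.400°) = (52.088, 45.588). The perpendicularity gives DF at right angles to SD; with |DF| = 17.9 on the right of SD, F = D + 17.9·(0.90924, -0.41628) = (68.363, 38.136). Then |BF| = |F − B| = 78.281.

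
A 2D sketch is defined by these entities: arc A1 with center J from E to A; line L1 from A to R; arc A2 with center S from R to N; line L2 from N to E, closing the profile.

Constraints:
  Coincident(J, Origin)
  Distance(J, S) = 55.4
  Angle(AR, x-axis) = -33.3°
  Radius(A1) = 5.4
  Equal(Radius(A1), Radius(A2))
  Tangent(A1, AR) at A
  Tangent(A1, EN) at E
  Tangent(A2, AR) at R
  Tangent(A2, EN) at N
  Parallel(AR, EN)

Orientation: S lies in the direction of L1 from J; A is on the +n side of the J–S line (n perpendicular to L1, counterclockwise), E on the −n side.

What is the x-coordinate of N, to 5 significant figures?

43.339

Tangency of A1 to both parallel lines with radius 5.4 puts A and E at J ± 5.4·n: A = (2.9647, 4.5134), E = (-2.9647, -4.5134). Equal radii place R and N the same way about S: R = S + 5.4·n = (49.268, -25.903), N = S − 5.4·n = (43.339, -34.929). So N.x = 43.339.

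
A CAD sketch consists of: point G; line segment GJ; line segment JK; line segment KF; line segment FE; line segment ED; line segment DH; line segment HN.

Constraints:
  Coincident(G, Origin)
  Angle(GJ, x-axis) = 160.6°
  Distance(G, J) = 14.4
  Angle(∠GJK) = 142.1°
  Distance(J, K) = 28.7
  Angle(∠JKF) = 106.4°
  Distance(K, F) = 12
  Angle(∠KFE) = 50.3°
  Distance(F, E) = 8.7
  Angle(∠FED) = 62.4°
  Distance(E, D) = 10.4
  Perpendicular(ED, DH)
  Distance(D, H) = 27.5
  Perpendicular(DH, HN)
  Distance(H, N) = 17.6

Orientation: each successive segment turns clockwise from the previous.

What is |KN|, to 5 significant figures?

34.698

G is at the origin; GJ runs at 160.6° with length 14.4, so J = (-13.582, 4.7831). ∠GJK = 142.1° gives JK at 122.70° from the x-axis; with |JK| = 28.7, K = (-29.087, 28.934). ∠JKF = 106.4° gives KF at 49.100° from the x-axis; with |KF| = 12.0, F = (-21.230, 38.005). ∠KFE = 50.3° gives FE at -80.600° from the x-axis; with |FE| = 8.7, E = (-19.809, 29.422). ∠FED = 62.4° gives ED at 161.80° from the x-axis; with |ED| = 10.4, D = (-29.689, 32.670). ED ⟂ DH, so DH runs at 71.800°; with |DH| = 27.5, H = (-21.100, 58.794). DH ⟂ HN, so HN runs at -18.200°; with |HN| = 17.6, N = (-4.3805, 53.297). Then |KN| = |N − K| = 34.698.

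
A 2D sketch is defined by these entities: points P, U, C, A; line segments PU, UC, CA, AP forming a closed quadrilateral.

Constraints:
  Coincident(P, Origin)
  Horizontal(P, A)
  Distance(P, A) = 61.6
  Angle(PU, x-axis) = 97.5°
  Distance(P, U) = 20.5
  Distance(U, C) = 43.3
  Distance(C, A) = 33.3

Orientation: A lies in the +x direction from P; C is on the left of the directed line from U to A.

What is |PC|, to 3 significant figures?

47.7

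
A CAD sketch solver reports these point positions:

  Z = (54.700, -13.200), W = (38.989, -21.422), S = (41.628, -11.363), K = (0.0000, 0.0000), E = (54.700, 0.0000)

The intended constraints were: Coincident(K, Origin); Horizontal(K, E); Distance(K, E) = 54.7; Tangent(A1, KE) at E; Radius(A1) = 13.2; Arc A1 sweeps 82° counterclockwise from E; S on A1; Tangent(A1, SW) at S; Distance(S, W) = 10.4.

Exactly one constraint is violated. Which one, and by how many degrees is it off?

Tangent(A1, SW) at S — off by 6.70°.

K = (0.00, 0.00) ✓; K.y = 0.00, E.y = 0.00 ✓; |KE| = 54.70 ✓; ∠(ZE, EK) = 90.00° ✓; |ZE| = 13.20 ✓; bearing(Z→S) − bearing(Z→E) = 82.00° ✓; |ZS| = 13.20 ✓; ∠(ZS, SW) = 96.70° ✗; |SW| = 10.40 ✓.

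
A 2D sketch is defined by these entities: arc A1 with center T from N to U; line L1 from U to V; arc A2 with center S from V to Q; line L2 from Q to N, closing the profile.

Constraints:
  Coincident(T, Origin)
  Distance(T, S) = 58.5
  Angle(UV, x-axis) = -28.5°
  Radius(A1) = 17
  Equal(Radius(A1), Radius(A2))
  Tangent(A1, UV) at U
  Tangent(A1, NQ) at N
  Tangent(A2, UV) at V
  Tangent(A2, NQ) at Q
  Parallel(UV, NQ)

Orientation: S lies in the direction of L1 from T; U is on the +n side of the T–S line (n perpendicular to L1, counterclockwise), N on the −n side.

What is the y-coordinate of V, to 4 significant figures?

-12.97

The slot axis is L1's direction at -28.5°, so u = (cos -28.5°, sin -28.5°) = (0.8788, -0.4772) and n = (−sin -28.5°, cos -28.5°) = (0.4772, 0.8788). T is at the origin and S lies 58.5 along u from T, so S = 58.5·u = (51.41, -27.91). Tangency of A1 to both parallel lines with radius 17.0 puts U and N at T ± 17.0·n: U = (8.112, 14.94), N = (-8.112, -14.94). Equal radii place V and Q the same way about S: V = S + 17.0·n = (59.52, -12.97), Q = S − 17.0·n = (43.30, -42.85). So V.y = -12.97.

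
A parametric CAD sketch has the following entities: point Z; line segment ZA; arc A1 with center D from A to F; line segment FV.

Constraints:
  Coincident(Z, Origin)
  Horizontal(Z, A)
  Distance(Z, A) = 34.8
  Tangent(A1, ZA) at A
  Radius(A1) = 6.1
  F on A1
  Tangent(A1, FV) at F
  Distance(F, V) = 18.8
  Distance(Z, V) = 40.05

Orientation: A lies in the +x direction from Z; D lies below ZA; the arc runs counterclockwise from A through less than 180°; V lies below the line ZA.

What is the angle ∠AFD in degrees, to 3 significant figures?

41.7°

Z is at the origin; Z and A share the same y with |ZA| = 34.8 and A on the +x side, so A = (34.8, 0.00). The tangent condition forces DA to be normal to ZA, so D = A + (0, -6.1) = (34.8, -6.10). Since DF ⟂ FV (tangency), |DV| = √(6.1² + 18.8²) = 19.8 regardless of where F sits on A1. So V lies on both circle(Z, 40.05) and circle(D, 19.8); the below-ZA intersection is V = (30.9, -25.5). F is the foot of the tangent from V: F = (28.7, -6.80).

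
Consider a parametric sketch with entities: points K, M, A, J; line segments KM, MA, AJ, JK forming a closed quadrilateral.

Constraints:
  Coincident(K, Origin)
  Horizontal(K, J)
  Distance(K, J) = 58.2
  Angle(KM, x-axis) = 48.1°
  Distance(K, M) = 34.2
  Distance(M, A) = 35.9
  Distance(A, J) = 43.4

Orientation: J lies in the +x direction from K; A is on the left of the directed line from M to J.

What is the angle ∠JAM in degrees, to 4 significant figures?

65.87°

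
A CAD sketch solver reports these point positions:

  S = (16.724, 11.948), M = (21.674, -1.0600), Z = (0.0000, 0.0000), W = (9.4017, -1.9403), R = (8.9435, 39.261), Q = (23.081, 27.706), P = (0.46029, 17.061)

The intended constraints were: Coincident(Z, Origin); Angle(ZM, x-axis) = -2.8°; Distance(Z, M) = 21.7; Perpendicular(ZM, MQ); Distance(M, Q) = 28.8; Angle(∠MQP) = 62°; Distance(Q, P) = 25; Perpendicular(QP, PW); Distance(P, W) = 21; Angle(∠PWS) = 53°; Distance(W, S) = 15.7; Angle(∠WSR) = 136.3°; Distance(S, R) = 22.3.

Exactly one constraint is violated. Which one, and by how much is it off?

Distance(S, R) = 22.3 — off by 6.10.

Z = (0.00, 0.00) ✓; ZM at -2.800° ✓; |ZM| = 21.70 ✓; ∠(ZM, MQ) = 90.00° ✓; |MQ| = 28.80 ✓; ∠MQP = 62.00° ✓; |QP| = 25.00 ✓; ∠(QP, PW) = 90.00° ✓; |PW| = 21.00 ✓; ∠PWS = 53.00° ✓; |WS| = 15.70 ✓; ∠WSR = 136.3° ✓; |SR| = 28.40 ✗.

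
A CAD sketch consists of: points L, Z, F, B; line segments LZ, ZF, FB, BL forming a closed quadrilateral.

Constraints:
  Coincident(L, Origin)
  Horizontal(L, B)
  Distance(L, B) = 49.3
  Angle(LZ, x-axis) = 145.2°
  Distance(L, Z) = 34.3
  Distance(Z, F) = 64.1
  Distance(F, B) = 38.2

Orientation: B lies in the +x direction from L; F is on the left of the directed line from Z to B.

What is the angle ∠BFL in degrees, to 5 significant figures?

67.726°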